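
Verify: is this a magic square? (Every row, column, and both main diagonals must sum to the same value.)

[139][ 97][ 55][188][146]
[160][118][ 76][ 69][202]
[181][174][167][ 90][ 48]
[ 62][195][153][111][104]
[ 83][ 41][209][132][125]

Row 1: 139 + 97 + 55 + 188 + 146 = 625.
Row 2: 160 + 118 + 76 + 69 + 202 = 625.
Row 3: 181 + 174 + 167 + 90 + 48 = 660.
Row 4: 62 + 195 + 153 + 111 + 104 = 625.
Row 5: 83 + 41 + 209 + 132 + 125 = 590.
Column 1: 139 + 160 + 181 + 62 + 83 = 625.
Column 2: 97 + 118 + 174 + 195 + 41 = 625.
Column 3: 55 + 76 + 167 + 153 + 209 = 660.
Column 4: 188 + 69 + 90 + 111 + 132 = 590.
Column 5: 146 + 202 + 48 + 104 + 125 = 625.
Main diagonal: 139 + 118 + 167 + 111 + 125 = 660.
Anti-diagonal: 146 + 69 + 167 + 195 + 83 = 660.

No — row 5 sums to 590 but row 2 sums to 625.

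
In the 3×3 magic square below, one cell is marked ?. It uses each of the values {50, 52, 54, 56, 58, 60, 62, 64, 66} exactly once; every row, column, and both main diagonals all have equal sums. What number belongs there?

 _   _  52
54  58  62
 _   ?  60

The 9 entries sum to 522, so each line sums to 522/3 = 174.
Using main diagonal: 58 + 60 + ? → (1,1) = 174 − 118 = 56.
Using anti-diagonal: 52 + 58 + ? → (3,1) = 174 − 110 = 64.
Row 1: 56 + 52 + ? = 174, so (1,2) = 66.
From row 3, 174 − (64 + 60) gives (3,2) = 50.

50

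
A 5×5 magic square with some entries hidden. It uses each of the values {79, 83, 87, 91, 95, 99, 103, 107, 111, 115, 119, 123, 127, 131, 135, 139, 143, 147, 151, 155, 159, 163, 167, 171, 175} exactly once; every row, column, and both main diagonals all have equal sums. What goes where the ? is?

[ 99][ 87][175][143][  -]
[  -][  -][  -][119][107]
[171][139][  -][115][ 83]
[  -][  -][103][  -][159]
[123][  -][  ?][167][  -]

The 25 entries sum to 3175, so each line sums to 3175/5 = 635.
Row 1: 99 + 87 + 175 + 143 + ? = 635, so (1,5) = 131.
The remaining cell in row 3 is (3,3) = 635 − 508 = 127.
Using column 4: 143 + 119 + 115 + 167 + ? → (4,4) = 635 − 544 = 91.
Column 5: 131 + 107 + 83 + 159 + ? = 635, so (5,5) = 155.
From main diagonal, 635 − (99 + 127 + 91 + 155) gives (2,2) = 163.
Anti-diagonal: 131 + 119 + 127 + 123 + ? = 635, so (4,2) = 135.
Row 4 must total 635; the given cells sum to 488, so (4,1) = 147.
From column 1, 635 − (99 + 171 + 147 + 123) gives (2,1) = 95.
From column 2, 635 − (87 + 163 + 139 + 135) gives (5,2) = 111.
Row 2 must total 635; the given cells sum to 484, so (2,3) = 151.
Row 5: 123 + 111 + 167 + 155 + ? = 635, so (5,3) = 79.

79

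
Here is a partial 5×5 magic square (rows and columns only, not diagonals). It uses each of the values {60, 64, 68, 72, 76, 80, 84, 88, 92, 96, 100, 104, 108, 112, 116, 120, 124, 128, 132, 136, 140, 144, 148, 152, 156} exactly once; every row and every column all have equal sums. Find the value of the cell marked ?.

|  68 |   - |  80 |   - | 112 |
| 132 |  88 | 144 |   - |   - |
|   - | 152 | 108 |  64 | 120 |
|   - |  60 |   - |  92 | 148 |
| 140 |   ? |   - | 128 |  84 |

116

The 25 entries sum to 2700, so each line sums to 2700/5 = 540.
Using row 3: 152 + 108 + 64 + 120 + ? → (3,1) = 540 − 444 = 96.
From column 1, 540 − (68 + 132 + 96 + 140) gives (4,1) = 104.
Column 5: 112 + 120 + 148 + 84 + ? = 540, so (2,5) = 76.
Using row 2: 132 + 88 + 144 + 76 + ? → (2,4) = 540 − 440 = 100.
Row 4: 104 + 60 + 92 + 148 + ? = 540, so (4,3) = 136.
Using column 3: 80 + 144 + 108 + 136 + ? → (5,3) = 540 − 468 = 72.
The remaining cell in column 4 is (1,4) = 540 − 384 = 156.
Row 1 needs 540; the known cells sum to 416, so (1,2) = 124.
From row 5, 540 − (140 + 72 + 128 + 84) gives (5,2) = 116.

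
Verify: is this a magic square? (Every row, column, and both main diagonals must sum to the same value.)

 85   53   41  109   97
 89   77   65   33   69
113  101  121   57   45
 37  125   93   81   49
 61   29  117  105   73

No — main diagonal sums to 437 but column 1 sums to 385.

Row 1: 85 + 53 + 41 + 109 + 97 = 385.
Row 2: 89 + 77 + 65 + 33 + 69 = 333.
Row 3: 113 + 101 + 121 + 57 + 45 = 437.
Row 4: 37 + 125 + 93 + 81 + 49 = 385.
Row 5: 61 + 29 + 117 + 105 + 73 = 385.
Column 1: 85 + 89 + 113 + 37 + 61 = 385.
Column 2: 53 + 77 + 101 + 125 + 29 = 385.
Column 3: 41 + 65 + 121 + 93 + 117 = 437.
Column 4: 109 + 33 + 57 + 81 + 105 = 385.
Column 5: 97 + 69 + 45 + 49 + 73 = 333.
Main diagonal: 85 + 77 + 121 + 81 + 73 = 437.
Anti-diagonal: 97 + 33 + 121 + 125 + 61 = 437.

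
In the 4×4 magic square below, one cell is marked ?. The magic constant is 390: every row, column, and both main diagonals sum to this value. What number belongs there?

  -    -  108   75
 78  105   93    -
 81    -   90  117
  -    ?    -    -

87

Row 2: 78 + 105 + 93 + ? = 390, so (2,4) = 114.
Using row 3: 81 + 90 + 117 + ? → (3,2) = 390 − 288 = 102.
Column 3: 108 + 93 + 90 + ? = 390, so (4,3) = 99.
Column 4 needs 390; the known cells sum to 306, so (4,4) = 84.
Main diagonal must total 390; the given cells sum to 279, so (1,1) = 111.
Anti-diagonal must total 390; the given cells sum to 270, so (4,1) = 120.
Row 1 must total 390; the given cells sum to 294, so (1,2) = 96.
Using row 4: 120 + 99 + 84 + ? → (4,2) = 390 − 303 = 87.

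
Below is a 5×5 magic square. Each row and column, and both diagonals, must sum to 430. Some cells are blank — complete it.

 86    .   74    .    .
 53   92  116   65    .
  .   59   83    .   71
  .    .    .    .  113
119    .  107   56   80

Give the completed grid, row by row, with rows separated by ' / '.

The remaining cell in row 2 is (2,5) = 430 − 326 = 104.
Row 5 must total 430; the given cells sum to 362, so (5,2) = 68.
The remaining cell in column 3 is (4,3) = 430 − 380 = 50.
The remaining cell in column 5 is (1,5) = 430 − 368 = 62.
From main diagonal, 430 − (86 + 92 + 83 + 80) gives (4,4) = 89.
Using anti-diagonal: 62 + 65 + 83 + 119 + ? → (4,2) = 430 − 329 = 101.
The remaining cell in row 4 is (4,1) = 430 − 353 = 77.
Column 1 must total 430; the given cells sum to 335, so (3,1) = 95.
Column 2 must total 430; the given cells sum to 320, so (1,2) = 110.
Row 1: 86 + 110 + 74 + 62 + ? = 430, so (1,4) = 98.
The remaining cell in row 3 is (3,4) = 430 − 308 = 122.

86 110 74 98 62 / 53 92 116 65 104 / 95 59 83 122 71 / 77 101 50 89 113 / 119 68 107 56 80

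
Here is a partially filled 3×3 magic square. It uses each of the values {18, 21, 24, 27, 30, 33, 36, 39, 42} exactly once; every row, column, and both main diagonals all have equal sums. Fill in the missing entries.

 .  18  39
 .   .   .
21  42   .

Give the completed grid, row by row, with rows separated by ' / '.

The 9 entries sum to 270, so each line sums to 270/3 = 90.
The remaining cell in row 1 is (1,1) = 90 − 57 = 33.
Using row 3: 21 + 42 + ? → (3,3) = 90 − 63 = 27.
Column 1 needs 90; the known cells sum to 54, so (2,1) = 36.
From column 2, 90 − (18 + 42) gives (2,2) = 30.
Using column 3: 39 + 27 + ? → (2,3) = 90 − 66 = 24.

33 18 39 / 36 30 24 / 21 42 27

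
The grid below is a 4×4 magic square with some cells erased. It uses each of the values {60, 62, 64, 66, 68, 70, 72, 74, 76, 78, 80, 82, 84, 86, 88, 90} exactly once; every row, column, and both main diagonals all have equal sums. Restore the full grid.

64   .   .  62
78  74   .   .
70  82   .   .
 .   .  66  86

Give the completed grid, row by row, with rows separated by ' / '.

64 84 90 62 / 78 74 68 80 / 70 82 76 72 / 88 60 66 86

The 16 entries sum to 1200, so each line sums to 1200/4 = 300.
Column 1: 64 + 78 + 70 + ? = 300, so (4,1) = 88.
The remaining cell in main diagonal is (3,3) = 300 − 224 = 76.
Anti-diagonal: 62 + 82 + 88 + ? = 300, so (2,3) = 68.
Row 2 needs 300; the known cells sum to 220, so (2,4) = 80.
Row 3 must total 300; the given cells sum to 228, so (3,4) = 72.
Using row 4: 88 + 66 + 86 + ? → (4,2) = 300 − 240 = 60.
Using column 2: 74 + 82 + 60 + ? → (1,2) = 300 − 216 = 84.
Column 3 needs 300; the known cells sum to 210, so (1,3) = 90.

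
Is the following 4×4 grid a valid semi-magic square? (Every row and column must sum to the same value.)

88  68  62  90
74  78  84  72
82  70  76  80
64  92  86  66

Yes

Row 1: 88 + 68 + 62 + 90 = 308.
Row 2: 74 + 78 + 84 + 72 = 308.
Row 3: 82 + 70 + 76 + 80 = 308.
Row 4: 64 + 92 + 86 + 66 = 308.
Column 1: 88 + 74 + 82 + 64 = 308.
Column 2: 68 + 78 + 70 + 92 = 308.
Column 3: 62 + 84 + 76 + 86 = 308.
Column 4: 90 + 72 + 80 + 66 = 308.
All lines sum to 308.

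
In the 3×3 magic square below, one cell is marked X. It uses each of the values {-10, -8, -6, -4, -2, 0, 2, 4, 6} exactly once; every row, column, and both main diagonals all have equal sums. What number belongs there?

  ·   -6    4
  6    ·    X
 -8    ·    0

The 9 entries sum to -18, so each line sums to -18/3 = -6.
Row 1 must total -6; the given cells sum to -2, so (1,1) = -4.
Row 3 needs -6; the known cells sum to -8, so (3,2) = 2.
Column 2 must total -6; the given cells sum to -4, so (2,2) = -2.
Column 3 needs -6; the known cells sum to 4, so (2,3) = -10.

-10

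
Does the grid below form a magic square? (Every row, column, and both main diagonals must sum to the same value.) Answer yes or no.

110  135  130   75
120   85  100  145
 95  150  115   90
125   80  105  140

Yes

Row 1: 110 + 135 + 130 + 75 = 450.
Row 2: 120 + 85 + 100 + 145 = 450.
Row 3: 95 + 150 + 115 + 90 = 450.
Row 4: 125 + 80 + 105 + 140 = 450.
Column 1: 110 + 120 + 95 + 125 = 450.
Column 2: 135 + 85 + 150 + 80 = 450.
Column 3: 130 + 100 + 115 + 105 = 450.
Column 4: 75 + 145 + 90 + 140 = 450.
Main diagonal: 110 + 85 + 115 + 140 = 450.
Anti-diagonal: 75 + 100 + 150 + 125 = 450.
All lines sum to 450.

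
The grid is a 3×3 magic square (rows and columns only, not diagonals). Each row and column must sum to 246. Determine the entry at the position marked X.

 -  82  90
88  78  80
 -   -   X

76

From row 1, 246 − (82 + 90) gives (1,1) = 74.
Column 1 must total 246; the given cells sum to 162, so (3,1) = 84.
Column 2: 82 + 78 + ? = 246, so (3,2) = 86.
The remaining cell in column 3 is (3,3) = 246 − 170 = 76.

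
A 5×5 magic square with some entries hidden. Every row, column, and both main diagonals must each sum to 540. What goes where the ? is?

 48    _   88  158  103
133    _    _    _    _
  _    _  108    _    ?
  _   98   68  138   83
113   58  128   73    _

From row 1, 540 − (48 + 88 + 158 + 103) gives (1,2) = 143.
Row 4: 98 + 68 + 138 + 83 + ? = 540, so (4,1) = 153.
Row 5: 113 + 58 + 128 + 73 + ? = 540, so (5,5) = 168.
From column 1, 540 − (48 + 133 + 153 + 113) gives (3,1) = 93.
Column 3 must total 540; the given cells sum to 392, so (2,3) = 148.
Main diagonal needs 540; the known cells sum to 462, so (2,2) = 78.
Anti-diagonal must total 540; the given cells sum to 422, so (2,4) = 118.
Using row 2: 133 + 78 + 148 + 118 + ? → (2,5) = 540 − 477 = 63.
From column 2, 540 − (143 + 78 + 98 + 58) gives (3,2) = 163.
Column 4 needs 540; the known cells sum to 487, so (3,4) = 53.
Column 5 needs 540; the known cells sum to 417, so (3,5) = 123.

123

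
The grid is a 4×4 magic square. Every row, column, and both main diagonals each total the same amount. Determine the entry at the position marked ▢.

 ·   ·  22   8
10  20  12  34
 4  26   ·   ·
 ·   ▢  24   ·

Row 2 is complete and sums to 76; that is the magic constant.
Column 3 needs 76; the known cells sum to 58, so (3,3) = 18.
Anti-diagonal must total 76; the given cells sum to 46, so (4,1) = 30.
From row 3, 76 − (4 + 26 + 18) gives (3,4) = 28.
Column 1 needs 76; the known cells sum to 44, so (1,1) = 32.
Using column 4: 8 + 34 + 28 + ? → (4,4) = 76 − 70 = 6.
Using row 1: 32 + 22 + 8 + ? → (1,2) = 76 − 62 = 14.
Using row 4: 30 + 24 + 6 + ? → (4,2) = 76 − 60 = 16.

16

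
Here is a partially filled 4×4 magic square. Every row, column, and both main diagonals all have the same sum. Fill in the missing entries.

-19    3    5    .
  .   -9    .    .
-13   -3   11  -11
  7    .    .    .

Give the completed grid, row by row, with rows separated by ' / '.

-19 3 5 -5 / 9 -9 -15 -1 / -13 -3 11 -11 / 7 -7 -17 1

Row 3 is already complete: -13 + -3 + 11 + -11 = -16, so that is the magic constant.
Using row 1: -19 + 3 + 5 + ? → (1,4) = -16 − (-11) = -5.
Column 1 needs -16; the known cells sum to -25, so (2,1) = 9.
Column 2 needs -16; the known cells sum to -9, so (4,2) = -7.
From main diagonal, -16 − (-19 + (-9) + 11) gives (4,4) = 1.
Anti-diagonal needs -16; the known cells sum to -1, so (2,3) = -15.
Row 2 needs -16; the known cells sum to -15, so (2,4) = -1.
The remaining cell in row 4 is (4,3) = -16 − 1 = -17.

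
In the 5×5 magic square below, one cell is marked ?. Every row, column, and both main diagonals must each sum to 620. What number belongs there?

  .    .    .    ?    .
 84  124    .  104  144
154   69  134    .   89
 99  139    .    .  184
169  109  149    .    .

159

From row 2, 620 − (84 + 124 + 104 + 144) gives (2,3) = 164.
Row 3 needs 620; the known cells sum to 446, so (3,4) = 174.
Column 1 needs 620; the known cells sum to 506, so (1,1) = 114.
The remaining cell in column 2 is (1,2) = 620 − 441 = 179.
Anti-diagonal needs 620; the known cells sum to 546, so (1,5) = 74.
Using column 5: 74 + 144 + 89 + 184 + ? → (5,5) = 620 − 491 = 129.
From main diagonal, 620 − (114 + 124 + 134 + 129) gives (4,4) = 119.
The remaining cell in row 4 is (4,3) = 620 − 541 = 79.
From row 5, 620 − (169 + 109 + 149 + 129) gives (5,4) = 64.
From column 3, 620 − (164 + 134 + 79 + 149) gives (1,3) = 94.
Using column 4: 104 + 174 + 119 + 64 + ? → (1,4) = 620 − 461 = 159.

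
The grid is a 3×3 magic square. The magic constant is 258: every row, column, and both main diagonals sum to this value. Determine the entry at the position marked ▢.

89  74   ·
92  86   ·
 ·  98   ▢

Row 1 must total 258; the given cells sum to 163, so (1,3) = 95.
Row 2: 92 + 86 + ? = 258, so (2,3) = 80.
The remaining cell in column 1 is (3,1) = 258 − 181 = 77.
From column 3, 258 − (95 + 80) gives (3,3) = 83.

83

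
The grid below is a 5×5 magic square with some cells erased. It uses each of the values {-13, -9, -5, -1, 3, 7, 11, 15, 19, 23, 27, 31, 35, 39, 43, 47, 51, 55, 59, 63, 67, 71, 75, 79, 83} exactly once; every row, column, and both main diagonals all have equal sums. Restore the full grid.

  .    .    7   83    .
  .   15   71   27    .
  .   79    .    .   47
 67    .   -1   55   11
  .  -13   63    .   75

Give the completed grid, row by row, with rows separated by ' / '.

The 25 entries sum to 875, so each line sums to 875/5 = 175.
From row 4, 175 − (67 + (-1) + 55 + 11) gives (4,2) = 43.
Using column 2: 15 + 79 + 43 + (-13) + ? → (1,2) = 175 − 124 = 51.
Column 3: 7 + 71 + (-1) + 63 + ? = 175, so (3,3) = 35.
From main diagonal, 175 − (15 + 35 + 55 + 75) gives (1,1) = -5.
Row 1: -5 + 51 + 7 + 83 + ? = 175, so (1,5) = 39.
Using column 5: 39 + 47 + 11 + 75 + ? → (2,5) = 175 − 172 = 3.
The remaining cell in anti-diagonal is (5,1) = 175 − 144 = 31.
The remaining cell in row 2 is (2,1) = 175 − 116 = 59.
From row 5, 175 − (31 + (-13) + 63 + 75) gives (5,4) = 19.
Column 1 must total 175; the given cells sum to 152, so (3,1) = 23.
Using column 4: 83 + 27 + 55 + 19 + ? → (3,4) = 175 − 184 = -9.

-5 51 7 83 39 / 59 15 71 27 3 / 23 79 35 -9 47 / 67 43 -1 55 11 / 31 -13 63 19 75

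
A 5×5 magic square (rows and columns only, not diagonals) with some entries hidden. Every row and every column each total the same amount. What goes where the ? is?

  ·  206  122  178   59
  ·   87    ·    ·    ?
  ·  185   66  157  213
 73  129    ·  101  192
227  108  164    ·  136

Column 2 is complete and sums to 715; that is the magic constant.
From row 1, 715 − (206 + 122 + 178 + 59) gives (1,1) = 150.
The remaining cell in row 3 is (3,1) = 715 − 621 = 94.
Using row 4: 73 + 129 + 101 + 192 + ? → (4,3) = 715 − 495 = 220.
Using row 5: 227 + 108 + 164 + 136 + ? → (5,4) = 715 − 635 = 80.
Column 1 must total 715; the given cells sum to 544, so (2,1) = 171.
Column 3: 122 + 66 + 220 + 164 + ? = 715, so (2,3) = 143.
From column 4, 715 − (178 + 157 + 101 + 80) gives (2,4) = 199.
The remaining cell in column 5 is (2,5) = 715 − 600 = 115.

115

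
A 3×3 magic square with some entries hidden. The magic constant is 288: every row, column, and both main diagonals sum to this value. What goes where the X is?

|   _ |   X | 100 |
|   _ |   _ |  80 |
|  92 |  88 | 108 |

From anti-diagonal, 288 − (100 + 92) gives (2,2) = 96.
The remaining cell in row 2 is (2,1) = 288 − 176 = 112.
From column 1, 288 − (112 + 92) gives (1,1) = 84.
Column 2: 96 + 88 + ? = 288, so (1,2) = 104.

104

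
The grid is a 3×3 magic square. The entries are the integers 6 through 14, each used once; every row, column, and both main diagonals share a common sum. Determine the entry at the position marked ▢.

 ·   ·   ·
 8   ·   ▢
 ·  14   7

12

The entries are 6 through 14, which sum to 90, so each line sums to 90/3 = 30.
Row 3 needs 30; the known cells sum to 21, so (3,1) = 9.
Column 1: 8 + 9 + ? = 30, so (1,1) = 13.
Main diagonal must total 30; the given cells sum to 20, so (2,2) = 10.
Anti-diagonal: 10 + 9 + ? = 30, so (1,3) = 11.
Row 1: 13 + 11 + ? = 30, so (1,2) = 6.
The remaining cell in row 2 is (2,3) = 30 − 18 = 12.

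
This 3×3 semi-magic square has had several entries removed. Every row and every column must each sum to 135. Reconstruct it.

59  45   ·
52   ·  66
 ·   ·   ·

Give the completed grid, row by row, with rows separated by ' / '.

59 45 31 / 52 17 66 / 24 73 38

Row 1: 59 + 45 + ? = 135, so (1,3) = 31.
The remaining cell in row 2 is (2,2) = 135 − 118 = 17.
The remaining cell in column 1 is (3,1) = 135 − 111 = 24.
From column 2, 135 − (45 + 17) gives (3,2) = 73.
Column 3 must total 135; the given cells sum to 97, so (3,3) = 38.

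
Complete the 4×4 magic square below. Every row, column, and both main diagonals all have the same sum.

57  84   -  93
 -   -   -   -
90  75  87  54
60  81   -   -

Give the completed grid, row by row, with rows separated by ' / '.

Row 3 is already complete: 90 + 75 + 87 + 54 = 306, so that is the magic constant.
Row 1 must total 306; the given cells sum to 234, so (1,3) = 72.
Column 1 must total 306; the given cells sum to 207, so (2,1) = 99.
The remaining cell in column 2 is (2,2) = 306 − 240 = 66.
From main diagonal, 306 − (57 + 66 + 87) gives (4,4) = 96.
From anti-diagonal, 306 − (93 + 75 + 60) gives (2,3) = 78.
Row 2 needs 306; the known cells sum to 243, so (2,4) = 63.
Row 4: 60 + 81 + 96 + ? = 306, so (4,3) = 69.

57 84 72 93 / 99 66 78 63 / 90 75 87 54 / 60 81 69 96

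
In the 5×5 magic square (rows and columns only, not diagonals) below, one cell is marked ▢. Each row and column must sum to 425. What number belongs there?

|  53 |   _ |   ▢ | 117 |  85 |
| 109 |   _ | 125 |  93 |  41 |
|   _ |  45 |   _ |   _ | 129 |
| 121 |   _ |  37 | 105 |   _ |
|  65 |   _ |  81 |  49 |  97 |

Row 2 needs 425; the known cells sum to 368, so (2,2) = 57.
Row 5 needs 425; the known cells sum to 292, so (5,2) = 133.
Using column 1: 53 + 109 + 121 + 65 + ? → (3,1) = 425 − 348 = 77.
Using column 4: 117 + 93 + 105 + 49 + ? → (3,4) = 425 − 364 = 61.
Column 5 needs 425; the known cells sum to 352, so (4,5) = 73.
From row 3, 425 − (77 + 45 + 61 + 129) gives (3,3) = 113.
Row 4 must total 425; the given cells sum to 336, so (4,2) = 89.
The remaining cell in column 2 is (1,2) = 425 − 324 = 101.
Column 3: 125 + 113 + 37 + 81 + ? = 425, so (1,3) = 69.

69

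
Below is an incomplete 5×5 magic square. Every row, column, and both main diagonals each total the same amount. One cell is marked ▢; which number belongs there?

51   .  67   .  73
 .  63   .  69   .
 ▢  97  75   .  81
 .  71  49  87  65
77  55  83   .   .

59

Anti-diagonal is complete and sums to 365; that is the magic constant.
Row 4 must total 365; the given cells sum to 272, so (4,1) = 93.
Using column 2: 63 + 97 + 71 + 55 + ? → (1,2) = 365 − 286 = 79.
From column 3, 365 − (67 + 75 + 49 + 83) gives (2,3) = 91.
The remaining cell in main diagonal is (5,5) = 365 − 276 = 89.
Row 1 needs 365; the known cells sum to 270, so (1,4) = 95.
From row 5, 365 − (77 + 55 + 83 + 89) gives (5,4) = 61.
From column 4, 365 − (95 + 69 + 87 + 61) gives (3,4) = 53.
From column 5, 365 − (73 + 81 + 65 + 89) gives (2,5) = 57.
From row 2, 365 − (63 + 91 + 69 + 57) gives (2,1) = 85.
Using row 3: 97 + 75 + 53 + 81 + ? → (3,1) = 365 − 306 = 59.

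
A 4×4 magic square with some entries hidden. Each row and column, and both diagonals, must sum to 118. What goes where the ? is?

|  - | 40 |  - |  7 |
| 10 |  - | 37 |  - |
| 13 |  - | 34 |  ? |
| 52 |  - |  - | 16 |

49

Column 1: 10 + 13 + 52 + ? = 118, so (1,1) = 43.
Main diagonal needs 118; the known cells sum to 93, so (2,2) = 25.
Anti-diagonal needs 118; the known cells sum to 96, so (3,2) = 22.
Row 1: 43 + 40 + 7 + ? = 118, so (1,3) = 28.
Row 2 needs 118; the known cells sum to 72, so (2,4) = 46.
Row 3 must total 118; the given cells sum to 69, so (3,4) = 49.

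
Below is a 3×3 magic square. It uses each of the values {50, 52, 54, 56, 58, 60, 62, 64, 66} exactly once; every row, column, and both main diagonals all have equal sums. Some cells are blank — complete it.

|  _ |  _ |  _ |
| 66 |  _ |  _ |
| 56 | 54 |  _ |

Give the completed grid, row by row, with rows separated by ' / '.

52 62 60 / 66 58 50 / 56 54 64

The 9 entries sum to 522, so each line sums to 522/3 = 174.
Row 3 needs 174; the known cells sum to 110, so (3,3) = 64.
Column 1 must total 174; the given cells sum to 122, so (1,1) = 52.
Main diagonal needs 174; the known cells sum to 116, so (2,2) = 58.
Anti-diagonal must total 174; the given cells sum to 114, so (1,3) = 60.
Row 1 needs 174; the known cells sum to 112, so (1,2) = 62.
Row 2 needs 174; the known cells sum to 124, so (2,3) = 50.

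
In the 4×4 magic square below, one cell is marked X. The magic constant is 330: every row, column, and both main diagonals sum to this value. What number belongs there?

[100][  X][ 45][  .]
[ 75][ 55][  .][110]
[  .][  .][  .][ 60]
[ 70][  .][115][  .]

120

Row 2: 75 + 55 + 110 + ? = 330, so (2,3) = 90.
Column 1 must total 330; the given cells sum to 245, so (3,1) = 85.
Column 3: 45 + 90 + 115 + ? = 330, so (3,3) = 80.
From main diagonal, 330 − (100 + 55 + 80) gives (4,4) = 95.
Using row 3: 85 + 80 + 60 + ? → (3,2) = 330 − 225 = 105.
Using row 4: 70 + 115 + 95 + ? → (4,2) = 330 − 280 = 50.
From column 2, 330 − (55 + 105 + 50) gives (1,2) = 120.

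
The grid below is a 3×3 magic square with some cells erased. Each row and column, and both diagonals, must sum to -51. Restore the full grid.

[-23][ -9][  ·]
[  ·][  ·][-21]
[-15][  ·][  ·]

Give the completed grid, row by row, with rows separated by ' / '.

-23 -9 -19 / -13 -17 -21 / -15 -25 -11

Row 1 must total -51; the given cells sum to -32, so (1,3) = -19.
From column 1, -51 − (-23 + (-15)) gives (2,1) = -13.
Column 3 needs -51; the known cells sum to -40, so (3,3) = -11.
From main diagonal, -51 − (-23 + (-11)) gives (2,2) = -17.
Row 3 needs -51; the known cells sum to -26, so (3,2) = -25.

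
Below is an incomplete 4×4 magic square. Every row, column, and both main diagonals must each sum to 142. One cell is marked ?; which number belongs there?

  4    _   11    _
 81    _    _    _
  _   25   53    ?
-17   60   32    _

Using row 4: -17 + 60 + 32 + ? → (4,4) = 142 − 75 = 67.
Column 1 must total 142; the given cells sum to 68, so (3,1) = 74.
Using column 3: 11 + 53 + 32 + ? → (2,3) = 142 − 96 = 46.
Using main diagonal: 4 + 53 + 67 + ? → (2,2) = 142 − 124 = 18.
Anti-diagonal needs 142; the known cells sum to 54, so (1,4) = 88.
From row 1, 142 − (4 + 11 + 88) gives (1,2) = 39.
From row 2, 142 − (81 + 18 + 46) gives (2,4) = -3.
The remaining cell in row 3 is (3,4) = 142 − 152 = -10.

-10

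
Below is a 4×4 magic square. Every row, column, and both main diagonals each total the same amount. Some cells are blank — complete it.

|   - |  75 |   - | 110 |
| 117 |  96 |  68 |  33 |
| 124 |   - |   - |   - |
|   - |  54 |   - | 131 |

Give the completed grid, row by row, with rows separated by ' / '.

26 75 103 110 / 117 96 68 33 / 124 89 61 40 / 47 54 82 131

Row 2 is already complete: 117 + 96 + 68 + 33 = 314, so that is the magic constant.
Column 2: 75 + 96 + 54 + ? = 314, so (3,2) = 89.
Column 4 must total 314; the given cells sum to 274, so (3,4) = 40.
The remaining cell in anti-diagonal is (4,1) = 314 − 267 = 47.
Row 3 needs 314; the known cells sum to 253, so (3,3) = 61.
Row 4: 47 + 54 + 131 + ? = 314, so (4,3) = 82.
Column 1 must total 314; the given cells sum to 288, so (1,1) = 26.
Column 3: 68 + 61 + 82 + ? = 314, so (1,3) = 103.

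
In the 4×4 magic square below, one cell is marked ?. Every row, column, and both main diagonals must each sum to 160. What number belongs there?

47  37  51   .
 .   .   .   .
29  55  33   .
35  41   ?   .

Using row 1: 47 + 37 + 51 + ? → (1,4) = 160 − 135 = 25.
Using row 3: 29 + 55 + 33 + ? → (3,4) = 160 − 117 = 43.
Column 1: 47 + 29 + 35 + ? = 160, so (2,1) = 49.
Column 2 needs 160; the known cells sum to 133, so (2,2) = 27.
The remaining cell in main diagonal is (4,4) = 160 − 107 = 53.
Anti-diagonal must total 160; the given cells sum to 115, so (2,3) = 45.
The remaining cell in row 2 is (2,4) = 160 − 121 = 39.
Row 4: 35 + 41 + 53 + ? = 160, so (4,3) = 31.

31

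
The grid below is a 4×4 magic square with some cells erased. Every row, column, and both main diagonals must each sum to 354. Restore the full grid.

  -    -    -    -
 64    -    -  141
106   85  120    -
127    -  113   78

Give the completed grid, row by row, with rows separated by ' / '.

Using row 3: 106 + 85 + 120 + ? → (3,4) = 354 − 311 = 43.
Using row 4: 127 + 113 + 78 + ? → (4,2) = 354 − 318 = 36.
Using column 1: 64 + 106 + 127 + ? → (1,1) = 354 − 297 = 57.
The remaining cell in column 4 is (1,4) = 354 − 262 = 92.
Main diagonal needs 354; the known cells sum to 255, so (2,2) = 99.
Anti-diagonal needs 354; the known cells sum to 304, so (2,3) = 50.
Column 2 needs 354; the known cells sum to 220, so (1,2) = 134.
Column 3 needs 354; the known cells sum to 283, so (1,3) = 71.

57 134 71 92 / 64 99 50 141 / 106 85 120 43 / 127 36 113 78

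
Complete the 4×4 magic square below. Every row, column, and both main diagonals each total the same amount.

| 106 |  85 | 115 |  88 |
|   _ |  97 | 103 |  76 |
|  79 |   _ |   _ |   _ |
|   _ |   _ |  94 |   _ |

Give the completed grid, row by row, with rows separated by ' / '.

106 85 115 88 / 118 97 103 76 / 79 112 82 121 / 91 100 94 109

Row 1 is already complete: 106 + 85 + 115 + 88 = 394, so that is the magic constant.
Row 2 must total 394; the given cells sum to 276, so (2,1) = 118.
Column 1 must total 394; the given cells sum to 303, so (4,1) = 91.
Column 3 must total 394; the given cells sum to 312, so (3,3) = 82.
Using main diagonal: 106 + 97 + 82 + ? → (4,4) = 394 − 285 = 109.
Anti-diagonal: 88 + 103 + 91 + ? = 394, so (3,2) = 112.
From row 3, 394 − (79 + 112 + 82) gives (3,4) = 121.
Row 4 must total 394; the given cells sum to 294, so (4,2) = 100.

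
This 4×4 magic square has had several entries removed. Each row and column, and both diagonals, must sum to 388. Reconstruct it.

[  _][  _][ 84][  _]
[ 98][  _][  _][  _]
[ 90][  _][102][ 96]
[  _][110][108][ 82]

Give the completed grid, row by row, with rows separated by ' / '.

112 86 84 106 / 98 92 94 104 / 90 100 102 96 / 88 110 108 82

Using row 3: 90 + 102 + 96 + ? → (3,2) = 388 − 288 = 100.
Using row 4: 110 + 108 + 82 + ? → (4,1) = 388 − 300 = 88.
Column 1 must total 388; the given cells sum to 276, so (1,1) = 112.
Using column 3: 84 + 102 + 108 + ? → (2,3) = 388 − 294 = 94.
The remaining cell in main diagonal is (2,2) = 388 − 296 = 92.
The remaining cell in anti-diagonal is (1,4) = 388 − 282 = 106.
From row 1, 388 − (112 + 84 + 106) gives (1,2) = 86.
From row 2, 388 − (98 + 92 + 94) gives (2,4) = 104.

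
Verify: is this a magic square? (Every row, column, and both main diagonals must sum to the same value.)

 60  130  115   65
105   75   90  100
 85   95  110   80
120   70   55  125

Row 1: 60 + 130 + 115 + 65 = 370.
Row 2: 105 + 75 + 90 + 100 = 370.
Row 3: 85 + 95 + 110 + 80 = 370.
Row 4: 120 + 70 + 55 + 125 = 370.
Column 1: 60 + 105 + 85 + 120 = 370.
Column 2: 130 + 75 + 95 + 70 = 370.
Column 3: 115 + 90 + 110 + 55 = 370.
Column 4: 65 + 100 + 80 + 125 = 370.
Main diagonal: 60 + 75 + 110 + 125 = 370.
Anti-diagonal: 65 + 90 + 95 + 120 = 370.
All lines sum to 370.

Yes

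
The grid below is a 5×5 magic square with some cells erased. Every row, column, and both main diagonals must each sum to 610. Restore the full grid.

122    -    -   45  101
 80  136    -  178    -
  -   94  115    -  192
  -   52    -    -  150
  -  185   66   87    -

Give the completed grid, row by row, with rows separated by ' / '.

122 143 199 45 101 / 80 136 157 178 59 / 38 94 115 171 192 / 206 52 73 129 150 / 164 185 66 87 108

From column 2, 610 − (136 + 94 + 52 + 185) gives (1,2) = 143.
Anti-diagonal: 101 + 178 + 115 + 52 + ? = 610, so (5,1) = 164.
From row 1, 610 − (122 + 143 + 45 + 101) gives (1,3) = 199.
From row 5, 610 − (164 + 185 + 66 + 87) gives (5,5) = 108.
Using column 5: 101 + 192 + 150 + 108 + ? → (2,5) = 610 − 551 = 59.
From main diagonal, 610 − (122 + 136 + 115 + 108) gives (4,4) = 129.
The remaining cell in row 2 is (2,3) = 610 − 453 = 157.
The remaining cell in column 3 is (4,3) = 610 − 537 = 73.
From column 4, 610 − (45 + 178 + 129 + 87) gives (3,4) = 171.
Row 3 needs 610; the known cells sum to 572, so (3,1) = 38.
Row 4 needs 610; the known cells sum to 404, so (4,1) = 206.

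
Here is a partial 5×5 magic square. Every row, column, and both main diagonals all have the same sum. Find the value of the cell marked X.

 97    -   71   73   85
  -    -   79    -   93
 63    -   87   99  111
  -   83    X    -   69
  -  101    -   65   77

Column 5 is complete and sums to 435; that is the magic constant.
Row 1: 97 + 71 + 73 + 85 + ? = 435, so (1,2) = 109.
Row 3 must total 435; the given cells sum to 360, so (3,2) = 75.
The remaining cell in column 2 is (2,2) = 435 − 368 = 67.
From main diagonal, 435 − (97 + 67 + 87 + 77) gives (4,4) = 107.
Column 4 needs 435; the known cells sum to 344, so (2,4) = 91.
Anti-diagonal: 85 + 91 + 87 + 83 + ? = 435, so (5,1) = 89.
Row 2: 67 + 79 + 91 + 93 + ? = 435, so (2,1) = 105.
The remaining cell in row 5 is (5,3) = 435 − 332 = 103.
The remaining cell in column 1 is (4,1) = 435 − 354 = 81.
Column 3: 71 + 79 + 87 + 103 + ? = 435, so (4,3) = 95.

95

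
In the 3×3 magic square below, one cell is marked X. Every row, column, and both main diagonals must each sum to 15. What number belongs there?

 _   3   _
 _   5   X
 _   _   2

9

Column 2 needs 15; the known cells sum to 8, so (3,2) = 7.
The remaining cell in main diagonal is (1,1) = 15 − 7 = 8.
From row 1, 15 − (8 + 3) gives (1,3) = 4.
The remaining cell in row 3 is (3,1) = 15 − 9 = 6.
Using column 1: 8 + 6 + ? → (2,1) = 15 − 14 = 1.
Column 3 must total 15; the given cells sum to 6, so (2,3) = 9.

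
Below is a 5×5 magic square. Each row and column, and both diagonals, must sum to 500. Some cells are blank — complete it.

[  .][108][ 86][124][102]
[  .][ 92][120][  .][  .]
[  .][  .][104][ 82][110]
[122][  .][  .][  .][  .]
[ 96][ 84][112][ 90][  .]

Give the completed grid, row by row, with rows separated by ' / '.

80 108 86 124 102 / 114 92 120 98 76 / 88 116 104 82 110 / 122 100 78 106 94 / 96 84 112 90 118

Row 1 must total 500; the given cells sum to 420, so (1,1) = 80.
Using row 5: 96 + 84 + 112 + 90 + ? → (5,5) = 500 − 382 = 118.
Column 3: 86 + 120 + 104 + 112 + ? = 500, so (4,3) = 78.
Main diagonal must total 500; the given cells sum to 394, so (4,4) = 106.
From column 4, 500 − (124 + 82 + 106 + 90) gives (2,4) = 98.
Anti-diagonal needs 500; the known cells sum to 400, so (4,2) = 100.
Row 4 must total 500; the given cells sum to 406, so (4,5) = 94.
From column 2, 500 − (108 + 92 + 100 + 84) gives (3,2) = 116.
Column 5 needs 500; the known cells sum to 424, so (2,5) = 76.
Using row 2: 92 + 120 + 98 + 76 + ? → (2,1) = 500 − 386 = 114.
The remaining cell in row 3 is (3,1) = 500 − 412 = 88.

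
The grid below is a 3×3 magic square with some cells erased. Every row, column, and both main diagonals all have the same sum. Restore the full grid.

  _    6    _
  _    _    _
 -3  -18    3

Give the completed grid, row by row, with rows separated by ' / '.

Row 3 is already complete: -3 + -18 + 3 = -18, so that is the magic constant.
Column 2 must total -18; the given cells sum to -12, so (2,2) = -6.
From main diagonal, -18 − (-6 + 3) gives (1,1) = -15.
The remaining cell in anti-diagonal is (1,3) = -18 − (-9) = -9.
Column 1 must total -18; the given cells sum to -18, so (2,1) = 0.
Column 3 must total -18; the given cells sum to -6, so (2,3) = -12.

-15 6 -9 / 0 -6 -12 / -3 -18 3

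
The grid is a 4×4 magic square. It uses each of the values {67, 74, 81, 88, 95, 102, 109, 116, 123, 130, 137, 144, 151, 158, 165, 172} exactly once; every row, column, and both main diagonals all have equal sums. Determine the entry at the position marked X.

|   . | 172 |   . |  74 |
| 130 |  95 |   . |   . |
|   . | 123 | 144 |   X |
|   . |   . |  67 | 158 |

The 16 entries sum to 1912, so each line sums to 1912/4 = 478.
Column 2: 172 + 95 + 123 + ? = 478, so (4,2) = 88.
Main diagonal must total 478; the given cells sum to 397, so (1,1) = 81.
The remaining cell in row 1 is (1,3) = 478 − 327 = 151.
The remaining cell in row 4 is (4,1) = 478 − 313 = 165.
The remaining cell in column 1 is (3,1) = 478 − 376 = 102.
From column 3, 478 − (151 + 144 + 67) gives (2,3) = 116.
From row 2, 478 − (130 + 95 + 116) gives (2,4) = 137.
Row 3 must total 478; the given cells sum to 369, so (3,4) = 109.

109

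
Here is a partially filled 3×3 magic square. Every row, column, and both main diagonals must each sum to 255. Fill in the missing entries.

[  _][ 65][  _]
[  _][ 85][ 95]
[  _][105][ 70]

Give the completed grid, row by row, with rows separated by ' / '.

The remaining cell in row 2 is (2,1) = 255 − 180 = 75.
Using row 3: 105 + 70 + ? → (3,1) = 255 − 175 = 80.
Column 1 needs 255; the known cells sum to 155, so (1,1) = 100.
The remaining cell in column 3 is (1,3) = 255 − 165 = 90.

100 65 90 / 75 85 95 / 80 105 70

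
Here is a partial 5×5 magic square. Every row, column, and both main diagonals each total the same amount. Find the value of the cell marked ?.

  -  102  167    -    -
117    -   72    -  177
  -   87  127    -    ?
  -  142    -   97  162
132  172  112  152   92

Row 5 is complete and sums to 660; that is the magic constant.
The remaining cell in column 2 is (2,2) = 660 − 503 = 157.
The remaining cell in column 3 is (4,3) = 660 − 478 = 182.
Main diagonal needs 660; the known cells sum to 473, so (1,1) = 187.
The remaining cell in row 2 is (2,4) = 660 − 523 = 137.
Row 4 needs 660; the known cells sum to 583, so (4,1) = 77.
Column 1 must total 660; the given cells sum to 513, so (3,1) = 147.
Anti-diagonal needs 660; the known cells sum to 538, so (1,5) = 122.
The remaining cell in row 1 is (1,4) = 660 − 578 = 82.
Using column 4: 82 + 137 + 97 + 152 + ? → (3,4) = 660 − 468 = 192.
Using column 5: 122 + 177 + 162 + 92 + ? → (3,5) = 660 − 553 = 107.

107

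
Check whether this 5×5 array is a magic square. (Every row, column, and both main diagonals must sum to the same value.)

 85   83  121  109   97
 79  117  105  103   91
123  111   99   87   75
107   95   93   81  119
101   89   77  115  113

Row 1: 85 + 83 + 121 + 109 + 97 = 495.
Row 2: 79 + 117 + 105 + 103 + 91 = 495.
Row 3: 123 + 111 + 99 + 87 + 75 = 495.
Row 4: 107 + 95 + 93 + 81 + 119 = 495.
Row 5: 101 + 89 + 77 + 115 + 113 = 495.
Column 1: 85 + 79 + 123 + 107 + 101 = 495.
Column 2: 83 + 117 + 111 + 95 + 89 = 495.
Column 3: 121 + 105 + 99 + 93 + 77 = 495.
Column 4: 109 + 103 + 87 + 81 + 115 = 495.
Column 5: 97 + 91 + 75 + 119 + 113 = 495.
Main diagonal: 85 + 117 + 99 + 81 + 113 = 495.
Anti-diagonal: 97 + 103 + 99 + 95 + 101 = 495.
All lines sum to 495.

Yes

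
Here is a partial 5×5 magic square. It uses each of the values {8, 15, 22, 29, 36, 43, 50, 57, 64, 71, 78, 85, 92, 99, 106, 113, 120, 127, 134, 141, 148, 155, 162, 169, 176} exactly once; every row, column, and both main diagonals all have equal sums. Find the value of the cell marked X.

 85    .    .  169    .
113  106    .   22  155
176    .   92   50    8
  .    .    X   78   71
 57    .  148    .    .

120

The 25 entries sum to 2300, so each line sums to 2300/5 = 460.
Row 2 must total 460; the given cells sum to 396, so (2,3) = 64.
From row 3, 460 − (176 + 92 + 50 + 8) gives (3,2) = 134.
Using column 1: 85 + 113 + 176 + 57 + ? → (4,1) = 460 − 431 = 29.
The remaining cell in column 4 is (5,4) = 460 − 319 = 141.
Main diagonal needs 460; the known cells sum to 361, so (5,5) = 99.
The remaining cell in row 5 is (5,2) = 460 − 445 = 15.
Column 5 must total 460; the given cells sum to 333, so (1,5) = 127.
Anti-diagonal must total 460; the given cells sum to 298, so (4,2) = 162.
The remaining cell in row 4 is (4,3) = 460 − 340 = 120.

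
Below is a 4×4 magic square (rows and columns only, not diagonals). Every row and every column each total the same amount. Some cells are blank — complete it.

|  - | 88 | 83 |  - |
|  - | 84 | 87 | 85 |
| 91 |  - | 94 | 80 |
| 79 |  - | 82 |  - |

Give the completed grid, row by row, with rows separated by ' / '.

Column 3 is already complete: 83 + 87 + 94 + 82 = 346, so that is the magic constant.
The remaining cell in row 2 is (2,1) = 346 − 256 = 90.
Row 3 must total 346; the given cells sum to 265, so (3,2) = 81.
The remaining cell in column 1 is (1,1) = 346 − 260 = 86.
Column 2 must total 346; the given cells sum to 253, so (4,2) = 93.
Row 1: 86 + 88 + 83 + ? = 346, so (1,4) = 89.
Row 4: 79 + 93 + 82 + ? = 346, so (4,4) = 92.

86 88 83 89 / 90 84 87 85 / 91 81 94 80 / 79 93 82 92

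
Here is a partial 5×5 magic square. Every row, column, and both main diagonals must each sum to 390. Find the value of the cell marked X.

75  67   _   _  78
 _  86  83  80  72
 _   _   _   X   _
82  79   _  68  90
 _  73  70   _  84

Using row 2: 86 + 83 + 80 + 72 + ? → (2,1) = 390 − 321 = 69.
Row 4 needs 390; the known cells sum to 319, so (4,3) = 71.
The remaining cell in column 2 is (3,2) = 390 − 305 = 85.
The remaining cell in column 5 is (3,5) = 390 − 324 = 66.
Main diagonal: 75 + 86 + 68 + 84 + ? = 390, so (3,3) = 77.
The remaining cell in anti-diagonal is (5,1) = 390 − 314 = 76.
Row 5 needs 390; the known cells sum to 303, so (5,4) = 87.
Column 1: 75 + 69 + 82 + 76 + ? = 390, so (3,1) = 88.
From column 3, 390 − (83 + 77 + 71 + 70) gives (1,3) = 89.
Row 1 must total 390; the given cells sum to 309, so (1,4) = 81.
Row 3 must total 390; the given cells sum to 316, so (3,4) = 74.

74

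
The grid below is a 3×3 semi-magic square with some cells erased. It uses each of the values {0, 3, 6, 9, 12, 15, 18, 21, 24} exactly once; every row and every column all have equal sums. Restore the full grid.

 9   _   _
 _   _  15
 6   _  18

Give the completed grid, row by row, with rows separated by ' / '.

The 9 entries sum to 108, so each line sums to 108/3 = 36.
Row 3 needs 36; the known cells sum to 24, so (3,2) = 12.
Column 1 must total 36; the given cells sum to 15, so (2,1) = 21.
From column 3, 36 − (15 + 18) gives (1,3) = 3.
Row 1 must total 36; the given cells sum to 12, so (1,2) = 24.
Row 2: 21 + 15 + ? = 36, so (2,2) = 0.

9 24 3 / 21 0 15 / 6 12 18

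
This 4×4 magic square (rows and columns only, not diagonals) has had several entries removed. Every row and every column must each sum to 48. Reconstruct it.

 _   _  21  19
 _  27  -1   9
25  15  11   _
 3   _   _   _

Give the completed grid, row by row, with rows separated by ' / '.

7 1 21 19 / 13 27 -1 9 / 25 15 11 -3 / 3 5 17 23

Using row 2: 27 + (-1) + 9 + ? → (2,1) = 48 − 35 = 13.
Using row 3: 25 + 15 + 11 + ? → (3,4) = 48 − 51 = -3.
Column 1 needs 48; the known cells sum to 41, so (1,1) = 7.
Column 3: 21 + (-1) + 11 + ? = 48, so (4,3) = 17.
Using column 4: 19 + 9 + (-3) + ? → (4,4) = 48 − 25 = 23.
Using row 1: 7 + 21 + 19 + ? → (1,2) = 48 − 47 = 1.
The remaining cell in row 4 is (4,2) = 48 − 43 = 5.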